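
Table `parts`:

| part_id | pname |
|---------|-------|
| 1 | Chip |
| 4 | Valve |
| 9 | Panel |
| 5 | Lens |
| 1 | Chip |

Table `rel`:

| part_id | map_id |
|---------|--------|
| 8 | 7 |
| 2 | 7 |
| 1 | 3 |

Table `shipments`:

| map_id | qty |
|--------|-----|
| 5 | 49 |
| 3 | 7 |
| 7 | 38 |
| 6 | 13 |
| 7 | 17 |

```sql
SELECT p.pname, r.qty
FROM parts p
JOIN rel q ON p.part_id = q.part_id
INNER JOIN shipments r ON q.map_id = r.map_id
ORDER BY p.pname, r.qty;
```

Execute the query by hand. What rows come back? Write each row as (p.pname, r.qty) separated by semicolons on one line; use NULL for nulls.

(Chip, 7); (Chip, 7)

Evaluate left to right. First `parts p INNER JOIN rel q` on part_id: 2 row(s).
Then INNER JOIN `shipments r` on map_id: keep only rows whose q.map_id appears in r.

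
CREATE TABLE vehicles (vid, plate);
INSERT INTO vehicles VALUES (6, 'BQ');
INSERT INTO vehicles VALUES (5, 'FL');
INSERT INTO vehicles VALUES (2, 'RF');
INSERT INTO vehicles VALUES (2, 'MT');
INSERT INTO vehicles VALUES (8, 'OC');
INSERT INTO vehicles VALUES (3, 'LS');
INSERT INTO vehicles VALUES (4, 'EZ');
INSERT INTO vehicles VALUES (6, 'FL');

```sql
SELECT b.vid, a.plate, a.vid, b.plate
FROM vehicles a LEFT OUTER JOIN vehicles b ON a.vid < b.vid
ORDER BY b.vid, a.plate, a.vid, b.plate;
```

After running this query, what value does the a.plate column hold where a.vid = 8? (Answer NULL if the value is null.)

OC

LEFT JOIN keeps every row from `vehicles a`; unmatched rows get NULL for `vehicles b`'s columns.
Matching on a.vid < b.vid.
Matched pairs: 26; unmatched a rows kept: 1.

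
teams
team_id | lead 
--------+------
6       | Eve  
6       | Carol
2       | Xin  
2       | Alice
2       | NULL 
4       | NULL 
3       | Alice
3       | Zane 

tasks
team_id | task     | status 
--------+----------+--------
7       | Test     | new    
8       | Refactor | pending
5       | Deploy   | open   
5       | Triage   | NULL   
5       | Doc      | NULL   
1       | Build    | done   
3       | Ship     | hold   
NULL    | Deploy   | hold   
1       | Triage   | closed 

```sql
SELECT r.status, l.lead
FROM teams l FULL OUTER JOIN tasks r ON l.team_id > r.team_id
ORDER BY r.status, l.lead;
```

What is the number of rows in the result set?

28

FULL OUTER JOIN keeps every row from both sides; unmatched rows get NULL for the other side's columns.
Matching on l.team_id > r.team_id. A NULL in a compared column never satisfies the condition.
- team_id=6: 6 matching r row(s), so 6 row(s) emitted.
- team_id=6: 6 matching r row(s), so 6 row(s) emitted.
- team_id=2: 2 matching r row(s), so 2 row(s) emitted.
- team_id=2: 2 matching r row(s), so 2 row(s) emitted.
- team_id=2: 2 matching r row(s), so 2 row(s) emitted.
- team_id=4: 3 matching r row(s), so 3 row(s) emitted.
- team_id=3: 2 matching r row(s), so 2 row(s) emitted.
- team_id=3: 2 matching r row(s), so 2 row(s) emitted.
- 3 r row(s) had no l match → kept, l columns NULL.
Total: 25 matched + 3 padded = 28 rows.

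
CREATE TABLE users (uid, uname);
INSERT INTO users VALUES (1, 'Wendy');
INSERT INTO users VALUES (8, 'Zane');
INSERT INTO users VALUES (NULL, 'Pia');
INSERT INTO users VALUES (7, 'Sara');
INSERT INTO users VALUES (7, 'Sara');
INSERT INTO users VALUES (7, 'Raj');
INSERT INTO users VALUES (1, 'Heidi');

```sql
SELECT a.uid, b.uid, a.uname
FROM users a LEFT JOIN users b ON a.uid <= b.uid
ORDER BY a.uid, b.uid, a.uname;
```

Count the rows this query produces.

LEFT JOIN keeps every row from `users a`; unmatched rows get NULL for `users b`'s columns.
Matching on a.uid <= b.uid. A NULL in a compared column never satisfies the condition.
Matched pairs: 25; unmatched a rows kept: 1.
Total: 25 matched + 1 padded = 26 rows.

26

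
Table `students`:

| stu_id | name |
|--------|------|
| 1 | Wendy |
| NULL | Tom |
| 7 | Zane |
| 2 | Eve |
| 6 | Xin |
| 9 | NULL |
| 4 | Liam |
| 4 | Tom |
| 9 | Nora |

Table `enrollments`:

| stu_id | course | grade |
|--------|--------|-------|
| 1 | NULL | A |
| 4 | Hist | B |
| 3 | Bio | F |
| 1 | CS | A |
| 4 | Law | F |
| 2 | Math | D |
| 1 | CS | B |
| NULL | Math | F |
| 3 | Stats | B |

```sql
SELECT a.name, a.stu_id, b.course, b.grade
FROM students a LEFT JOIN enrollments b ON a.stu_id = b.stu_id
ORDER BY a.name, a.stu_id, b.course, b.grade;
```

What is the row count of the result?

13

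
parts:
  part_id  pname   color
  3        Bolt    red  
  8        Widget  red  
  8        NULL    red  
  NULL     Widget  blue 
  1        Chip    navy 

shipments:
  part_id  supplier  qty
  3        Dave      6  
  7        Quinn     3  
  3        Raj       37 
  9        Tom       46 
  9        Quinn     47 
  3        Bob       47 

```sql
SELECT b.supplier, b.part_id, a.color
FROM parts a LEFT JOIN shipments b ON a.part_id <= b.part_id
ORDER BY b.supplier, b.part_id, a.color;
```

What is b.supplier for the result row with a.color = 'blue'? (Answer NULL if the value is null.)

NULL

LEFT JOIN keeps every row from `parts`; unmatched rows get NULL for `shipments`'s columns.
Matching on a.part_id <= b.part_id. A NULL in a compared column never satisfies the condition.
- part_id=3: 6 matching b row(s), so 6 row(s) emitted.
- part_id=8: 2 matching b row(s), so 2 row(s) emitted.
- part_id=8: 2 matching b row(s), so 2 row(s) emitted.
- part_id=NULL: no b row matches, row kept with b columns NULL.
- part_id=1: 6 matching b row(s), so 6 row(s) emitted.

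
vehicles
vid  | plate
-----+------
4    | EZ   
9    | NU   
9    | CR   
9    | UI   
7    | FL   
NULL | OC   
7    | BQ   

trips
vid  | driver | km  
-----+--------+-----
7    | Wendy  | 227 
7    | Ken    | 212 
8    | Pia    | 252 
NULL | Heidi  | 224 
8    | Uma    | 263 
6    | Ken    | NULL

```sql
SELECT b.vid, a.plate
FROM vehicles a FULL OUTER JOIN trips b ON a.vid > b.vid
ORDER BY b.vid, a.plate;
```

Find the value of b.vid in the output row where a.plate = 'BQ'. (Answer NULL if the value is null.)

FULL OUTER JOIN keeps every row from both sides; unmatched rows get NULL for the other side's columns.
Matching on a.vid > b.vid. A NULL in a compared column never satisfies the condition.
- vid=4: no b row matches, row kept with b columns NULL.
- vid=9: 5 matching b row(s), so 5 row(s) emitted.
- vid=9: 5 matching b row(s), so 5 row(s) emitted.
- vid=9: 5 matching b row(s), so 5 row(s) emitted.
- vid=7: 1 matching b row(s), so 1 row(s) emitted.
- vid=NULL: no b row matches, row kept with b columns NULL.
- vid=7: 1 matching b row(s), so 1 row(s) emitted.
- 1 row(s) from b found no a partner → padded with NULL.

6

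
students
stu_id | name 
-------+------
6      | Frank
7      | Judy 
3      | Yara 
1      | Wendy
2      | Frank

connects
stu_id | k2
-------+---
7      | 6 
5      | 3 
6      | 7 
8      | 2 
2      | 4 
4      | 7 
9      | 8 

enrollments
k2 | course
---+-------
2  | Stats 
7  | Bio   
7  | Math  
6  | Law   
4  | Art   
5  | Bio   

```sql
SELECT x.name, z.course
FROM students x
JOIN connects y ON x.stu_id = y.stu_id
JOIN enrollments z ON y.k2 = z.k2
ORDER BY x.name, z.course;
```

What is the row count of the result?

Step 1 — x INNER JOIN y on stu_id → 3 row(s).
Then INNER JOIN `enrollments z` on k2: keep only rows whose y.k2 appears in z.
Result: 4 row(s).

4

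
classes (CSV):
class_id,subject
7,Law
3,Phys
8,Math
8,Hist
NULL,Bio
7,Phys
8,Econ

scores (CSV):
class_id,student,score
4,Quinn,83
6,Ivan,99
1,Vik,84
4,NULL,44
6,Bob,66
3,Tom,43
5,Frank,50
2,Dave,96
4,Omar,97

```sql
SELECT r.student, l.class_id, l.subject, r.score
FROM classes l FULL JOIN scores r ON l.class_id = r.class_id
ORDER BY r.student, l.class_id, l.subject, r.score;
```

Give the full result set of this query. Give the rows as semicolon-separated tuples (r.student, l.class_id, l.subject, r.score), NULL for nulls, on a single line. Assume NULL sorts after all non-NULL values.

(Bob, NULL, NULL, 66); (Dave, NULL, NULL, 96); (Frank, NULL, NULL, 50); (Ivan, NULL, NULL, 99); (Omar, NULL, NULL, 97); (Quinn, NULL, NULL, 83); (Tom, 3, Phys, 43); (Vik, NULL, NULL, 84); (NULL, 7, Law, NULL); (NULL, 7, Phys, NULL); (NULL, 8, Econ, NULL); (NULL, 8, Hist, NULL); (NULL, 8, Math, NULL); (NULL, NULL, Bio, NULL); (NULL, NULL, NULL, 44)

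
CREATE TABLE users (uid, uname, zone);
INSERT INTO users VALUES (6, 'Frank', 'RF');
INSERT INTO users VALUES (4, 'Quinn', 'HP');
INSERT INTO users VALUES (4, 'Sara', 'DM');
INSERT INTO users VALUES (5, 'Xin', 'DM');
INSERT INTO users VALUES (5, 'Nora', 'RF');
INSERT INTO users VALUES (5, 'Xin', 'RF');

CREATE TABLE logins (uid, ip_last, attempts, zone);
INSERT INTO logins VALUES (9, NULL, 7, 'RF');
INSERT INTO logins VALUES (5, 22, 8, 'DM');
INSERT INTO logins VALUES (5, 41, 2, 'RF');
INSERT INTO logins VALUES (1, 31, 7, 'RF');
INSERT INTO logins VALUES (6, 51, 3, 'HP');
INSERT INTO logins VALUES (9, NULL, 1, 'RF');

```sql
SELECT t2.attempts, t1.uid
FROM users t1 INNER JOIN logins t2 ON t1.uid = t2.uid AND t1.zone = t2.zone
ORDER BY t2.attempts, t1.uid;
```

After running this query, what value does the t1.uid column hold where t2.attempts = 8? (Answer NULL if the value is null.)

INNER JOIN keeps only pairs where the ON condition holds.
Matching on t1.uid = t2.uid AND t1.zone = t2.zone.
- uid=6, zone=RF: no matching t2 row, dropped.
- uid=4, zone=HP: no matching t2 row, dropped.
- uid=4, zone=DM: no matching t2 row, dropped.
- uid=5, zone=DM: 1 matching t2 row(s), so 1 row(s) emitted.
- uid=5, zone=RF: 1 matching t2 row(s), so 1 row(s) emitted.
- uid=5, zone=RF: 1 matching t2 row(s), so 1 row(s) emitted.

5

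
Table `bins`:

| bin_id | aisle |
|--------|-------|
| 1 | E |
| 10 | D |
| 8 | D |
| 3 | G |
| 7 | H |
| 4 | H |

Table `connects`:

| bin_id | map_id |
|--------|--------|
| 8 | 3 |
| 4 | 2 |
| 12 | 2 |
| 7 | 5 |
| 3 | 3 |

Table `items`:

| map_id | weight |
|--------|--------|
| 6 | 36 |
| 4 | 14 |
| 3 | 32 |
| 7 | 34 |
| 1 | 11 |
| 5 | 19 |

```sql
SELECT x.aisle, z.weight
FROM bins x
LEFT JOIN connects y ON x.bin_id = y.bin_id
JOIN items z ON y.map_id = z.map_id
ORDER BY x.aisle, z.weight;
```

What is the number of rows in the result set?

3

Step 1 — x LEFT JOIN y on bin_id → 6 row(s).
Then INNER JOIN `items z` on map_id: keep only rows whose y.map_id appears in z.
Result: 3 row(s).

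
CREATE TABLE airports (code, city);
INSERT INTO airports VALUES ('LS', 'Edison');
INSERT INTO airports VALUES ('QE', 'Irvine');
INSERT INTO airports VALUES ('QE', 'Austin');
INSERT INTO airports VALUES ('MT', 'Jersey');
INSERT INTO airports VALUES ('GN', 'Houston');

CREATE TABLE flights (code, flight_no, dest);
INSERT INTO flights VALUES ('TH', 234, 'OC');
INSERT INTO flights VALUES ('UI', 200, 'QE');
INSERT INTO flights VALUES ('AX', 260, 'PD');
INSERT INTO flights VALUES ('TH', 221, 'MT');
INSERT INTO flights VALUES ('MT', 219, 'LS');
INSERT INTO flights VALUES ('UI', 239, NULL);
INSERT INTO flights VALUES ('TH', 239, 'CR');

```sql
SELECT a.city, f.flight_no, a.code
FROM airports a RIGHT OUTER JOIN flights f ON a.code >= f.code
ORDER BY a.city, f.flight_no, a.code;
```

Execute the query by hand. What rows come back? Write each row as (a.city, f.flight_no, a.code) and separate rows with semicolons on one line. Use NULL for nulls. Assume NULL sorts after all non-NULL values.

(Austin, 219, QE); (Austin, 260, QE); (Edison, 260, LS); (Houston, 260, GN); (Irvine, 219, QE); (Irvine, 260, QE); (Jersey, 219, MT); (Jersey, 260, MT); (NULL, 200, NULL); (NULL, 221, NULL); (NULL, 234, NULL); (NULL, 239, NULL); (NULL, 239, NULL)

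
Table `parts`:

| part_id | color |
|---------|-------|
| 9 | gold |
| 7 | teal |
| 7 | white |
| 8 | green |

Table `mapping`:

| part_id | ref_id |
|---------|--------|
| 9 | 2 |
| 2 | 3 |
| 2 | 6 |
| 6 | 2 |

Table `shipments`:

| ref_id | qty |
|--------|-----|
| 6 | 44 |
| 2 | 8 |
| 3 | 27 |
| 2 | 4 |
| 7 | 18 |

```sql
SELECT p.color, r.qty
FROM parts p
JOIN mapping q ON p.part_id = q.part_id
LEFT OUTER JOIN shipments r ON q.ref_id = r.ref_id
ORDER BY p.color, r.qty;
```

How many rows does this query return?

2

Evaluate left to right. First `parts p INNER JOIN mapping q` on part_id: 1 row(s).
Then LEFT JOIN `shipments r` on ref_id: each of those 1 rows is kept; rows whose q.ref_id has no match in r get NULL for r's columns.
Result: 2 row(s).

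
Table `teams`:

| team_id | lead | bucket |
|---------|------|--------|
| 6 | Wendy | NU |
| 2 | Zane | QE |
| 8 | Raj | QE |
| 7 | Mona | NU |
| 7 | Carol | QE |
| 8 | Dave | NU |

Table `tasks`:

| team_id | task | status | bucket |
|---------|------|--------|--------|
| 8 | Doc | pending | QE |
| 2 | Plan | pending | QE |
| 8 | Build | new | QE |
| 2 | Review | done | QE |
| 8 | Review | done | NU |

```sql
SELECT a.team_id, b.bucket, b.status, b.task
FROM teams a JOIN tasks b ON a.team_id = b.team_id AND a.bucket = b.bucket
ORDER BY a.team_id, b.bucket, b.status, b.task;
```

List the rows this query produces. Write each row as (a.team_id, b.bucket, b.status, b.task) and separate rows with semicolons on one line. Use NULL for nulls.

(2, QE, done, Review); (2, QE, pending, Plan); (8, NU, done, Review); (8, QE, new, Build); (8, QE, pending, Doc)

INNER JOIN keeps only pairs where the ON condition holds.
Matching on a.team_id = b.team_id AND a.bucket = b.bucket.
- a row (team_id=6, bucket=NU): no match → dropped.
- a row (team_id=2, bucket=QE): matches 2 b row(s) → 2 output row(s).
- a row (team_id=8, bucket=QE): matches 2 b row(s) → 2 output row(s).
- a row (team_id=7, bucket=NU): no match → dropped.
- a row (team_id=7, bucket=QE): no match → dropped.
- a row (team_id=8, bucket=NU): matches 1 b row(s) → 1 output row(s).
After projecting and ordering:
a.team_id | b.bucket | b.status | b.task
2 | QE | done | Review
2 | QE | pending | Plan
8 | NU | done | Review
8 | QE | new | Build
8 | QE | pending | Doc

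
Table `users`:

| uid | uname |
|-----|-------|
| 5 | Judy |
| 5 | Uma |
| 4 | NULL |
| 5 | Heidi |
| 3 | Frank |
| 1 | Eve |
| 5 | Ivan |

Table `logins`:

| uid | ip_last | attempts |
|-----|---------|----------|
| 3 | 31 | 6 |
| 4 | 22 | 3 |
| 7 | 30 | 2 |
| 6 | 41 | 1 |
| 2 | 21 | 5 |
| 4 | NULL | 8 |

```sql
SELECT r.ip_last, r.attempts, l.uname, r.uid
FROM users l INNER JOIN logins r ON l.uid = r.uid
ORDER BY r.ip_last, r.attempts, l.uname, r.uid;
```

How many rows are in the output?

3

INNER JOIN keeps only pairs where the ON condition holds.
Matching on l.uid = r.uid.
Matched pairs: 3.
Total: 3 rows.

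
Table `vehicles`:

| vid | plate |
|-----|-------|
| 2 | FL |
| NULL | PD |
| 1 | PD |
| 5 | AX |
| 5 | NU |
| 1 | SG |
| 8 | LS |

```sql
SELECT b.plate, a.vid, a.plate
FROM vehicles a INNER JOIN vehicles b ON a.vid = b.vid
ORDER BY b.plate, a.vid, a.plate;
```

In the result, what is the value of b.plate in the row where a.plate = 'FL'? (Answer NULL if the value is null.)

FL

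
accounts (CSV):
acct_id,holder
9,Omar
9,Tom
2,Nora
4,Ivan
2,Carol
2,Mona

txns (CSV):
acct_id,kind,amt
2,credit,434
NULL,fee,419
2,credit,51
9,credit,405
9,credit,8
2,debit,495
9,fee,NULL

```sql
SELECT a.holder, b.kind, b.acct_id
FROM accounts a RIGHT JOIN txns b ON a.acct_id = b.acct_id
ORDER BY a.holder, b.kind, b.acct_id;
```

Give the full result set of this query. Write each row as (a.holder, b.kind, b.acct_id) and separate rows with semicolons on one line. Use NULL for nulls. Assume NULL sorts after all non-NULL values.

(Carol, credit, 2); (Carol, credit, 2); (Carol, debit, 2); (Mona, credit, 2); (Mona, credit, 2); (Mona, debit, 2); (Nora, credit, 2); (Nora, credit, 2); (Nora, debit, 2); (Omar, credit, 9); (Omar, credit, 9); (Omar, fee, 9); (Tom, credit, 9); (Tom, credit, 9); (Tom, fee, 9); (NULL, fee, NULL)

RIGHT JOIN keeps every row from `txns`; unmatched rows get NULL for `accounts`'s columns.
Matching on a.acct_id = b.acct_id. A NULL in a compared column never satisfies the condition.
- a (acct_id=9) pairs with 3 row(s) of b.
- a (acct_id=9) pairs with 3 row(s) of b.
- a (acct_id=2) pairs with 3 row(s) of b.
- a (acct_id=4) has no partner in b.
- a (acct_id=2) pairs with 3 row(s) of b.
- a (acct_id=2) pairs with 3 row(s) of b.
- 1 row(s) from b found no a partner → padded with NULL.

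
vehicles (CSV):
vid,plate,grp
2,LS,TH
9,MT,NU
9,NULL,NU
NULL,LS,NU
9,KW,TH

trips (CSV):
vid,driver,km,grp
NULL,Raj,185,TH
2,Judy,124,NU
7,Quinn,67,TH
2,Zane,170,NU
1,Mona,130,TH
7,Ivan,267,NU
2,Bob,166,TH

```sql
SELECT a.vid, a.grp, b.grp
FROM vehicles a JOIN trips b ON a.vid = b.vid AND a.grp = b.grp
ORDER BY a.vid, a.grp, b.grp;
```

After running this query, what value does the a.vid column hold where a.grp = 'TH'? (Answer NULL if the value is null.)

INNER JOIN keeps only pairs where the ON condition holds.
Matching on a.vid = b.vid AND a.grp = b.grp. A NULL in a compared column never satisfies the condition.
Matched pairs: 1.

2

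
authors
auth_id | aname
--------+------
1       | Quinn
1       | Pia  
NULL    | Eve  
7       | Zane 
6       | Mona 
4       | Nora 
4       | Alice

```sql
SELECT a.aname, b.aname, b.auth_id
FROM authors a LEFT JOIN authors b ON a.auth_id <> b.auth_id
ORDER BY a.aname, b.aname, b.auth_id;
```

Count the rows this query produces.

LEFT JOIN keeps every row from `authors a`; unmatched rows get NULL for `authors b`'s columns.
Matching on a.auth_id <> b.auth_id. A NULL in a compared column never satisfies the condition.
Matched pairs: 26; unmatched a rows kept: 1.
Total: 26 matched + 1 padded = 27 rows.

27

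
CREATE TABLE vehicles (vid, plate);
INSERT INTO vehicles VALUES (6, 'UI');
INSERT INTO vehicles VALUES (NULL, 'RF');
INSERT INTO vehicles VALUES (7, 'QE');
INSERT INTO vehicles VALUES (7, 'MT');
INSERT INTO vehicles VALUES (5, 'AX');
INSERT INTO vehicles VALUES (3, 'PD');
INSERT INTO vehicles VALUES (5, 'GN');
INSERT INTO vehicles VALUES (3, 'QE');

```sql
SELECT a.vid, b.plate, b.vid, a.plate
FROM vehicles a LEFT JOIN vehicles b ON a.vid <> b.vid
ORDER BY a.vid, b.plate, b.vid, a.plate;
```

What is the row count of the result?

LEFT JOIN keeps every row from `vehicles a`; unmatched rows get NULL for `vehicles b`'s columns.
Matching on a.vid <> b.vid. A NULL in a compared column never satisfies the condition.
- a[0] vid=6 → 6 match(es) in b → 6 row(s).
- a[1] vid=NULL → no match; kept with NULLs on the b side.
- a[2] vid=7 → 5 match(es) in b → 5 row(s).
- a[3] vid=7 → 5 match(es) in b → 5 row(s).
- a[4] vid=5 → 5 match(es) in b → 5 row(s).
- a[5] vid=3 → 5 match(es) in b → 5 row(s).
- a[6] vid=5 → 5 match(es) in b → 5 row(s).
- a[7] vid=3 → 5 match(es) in b → 5 row(s).
Total: 36 matched + 1 padded = 37 rows.

37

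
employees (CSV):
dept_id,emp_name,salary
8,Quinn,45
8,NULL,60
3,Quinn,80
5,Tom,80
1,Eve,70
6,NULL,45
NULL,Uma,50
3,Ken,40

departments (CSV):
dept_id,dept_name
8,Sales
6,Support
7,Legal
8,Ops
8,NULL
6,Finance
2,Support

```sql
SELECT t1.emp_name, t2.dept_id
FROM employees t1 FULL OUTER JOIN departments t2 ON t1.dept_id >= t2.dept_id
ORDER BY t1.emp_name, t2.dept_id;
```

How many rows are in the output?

22

FULL OUTER JOIN keeps every row from both sides; unmatched rows get NULL for the other side's columns.
Matching on t1.dept_id >= t2.dept_id. A NULL in a compared column never satisfies the condition.
- t1 (dept_id=8) pairs with 7 row(s) of t2.
- t1 (dept_id=8) pairs with 7 row(s) of t2.
- t1 (dept_id=3) pairs with 1 row(s) of t2.
- t1 (dept_id=5) pairs with 1 row(s) of t2.
- t1 (dept_id=1) has no partner → padded with NULL.
- t1 (dept_id=6) pairs with 3 row(s) of t2.
- t1 (dept_id=NULL) has no partner → padded with NULL.
- t1 (dept_id=3) pairs with 1 row(s) of t2.
Total: 20 matched + 2 padded = 22 rows.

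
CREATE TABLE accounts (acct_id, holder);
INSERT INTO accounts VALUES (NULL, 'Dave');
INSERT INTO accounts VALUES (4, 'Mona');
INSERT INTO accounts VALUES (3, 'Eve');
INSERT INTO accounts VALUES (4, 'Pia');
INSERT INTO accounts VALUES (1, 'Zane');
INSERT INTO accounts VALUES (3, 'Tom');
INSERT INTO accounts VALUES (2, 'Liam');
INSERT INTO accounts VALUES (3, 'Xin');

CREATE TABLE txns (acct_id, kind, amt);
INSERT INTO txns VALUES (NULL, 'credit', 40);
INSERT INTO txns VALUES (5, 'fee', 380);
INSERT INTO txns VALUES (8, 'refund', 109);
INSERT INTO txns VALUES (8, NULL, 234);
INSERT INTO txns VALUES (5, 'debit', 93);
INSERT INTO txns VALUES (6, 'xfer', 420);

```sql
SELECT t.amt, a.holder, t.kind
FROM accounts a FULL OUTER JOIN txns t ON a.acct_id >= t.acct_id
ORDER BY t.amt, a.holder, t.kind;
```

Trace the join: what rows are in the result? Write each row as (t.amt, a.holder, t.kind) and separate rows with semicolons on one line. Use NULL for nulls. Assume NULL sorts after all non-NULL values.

(40, NULL, credit); (93, NULL, debit); (109, NULL, refund); (234, NULL, NULL); (380, NULL, fee); (420, NULL, xfer); (NULL, Dave, NULL); (NULL, Eve, NULL); (NULL, Liam, NULL); (NULL, Mona, NULL); (NULL, Pia, NULL); (NULL, Tom, NULL); (NULL, Xin, NULL); (NULL, Zane, NULL)

FULL OUTER JOIN keeps every row from both sides; unmatched rows get NULL for the other side's columns.
Matching on a.acct_id >= t.acct_id. A NULL in a compared column never satisfies the condition.
- a (acct_id=NULL) has no partner → padded with NULL.
- a (acct_id=4) has no partner → padded with NULL.
- a (acct_id=3) has no partner → padded with NULL.
- a (acct_id=4) has no partner → padded with NULL.
- a (acct_id=1) has no partner → padded with NULL.
- a (acct_id=3) has no partner → padded with NULL.
- a (acct_id=2) has no partner → padded with NULL.
- a (acct_id=3) has no partner → padded with NULL.
- plus 6 unmatched t row(s), each kept with NULL a columns.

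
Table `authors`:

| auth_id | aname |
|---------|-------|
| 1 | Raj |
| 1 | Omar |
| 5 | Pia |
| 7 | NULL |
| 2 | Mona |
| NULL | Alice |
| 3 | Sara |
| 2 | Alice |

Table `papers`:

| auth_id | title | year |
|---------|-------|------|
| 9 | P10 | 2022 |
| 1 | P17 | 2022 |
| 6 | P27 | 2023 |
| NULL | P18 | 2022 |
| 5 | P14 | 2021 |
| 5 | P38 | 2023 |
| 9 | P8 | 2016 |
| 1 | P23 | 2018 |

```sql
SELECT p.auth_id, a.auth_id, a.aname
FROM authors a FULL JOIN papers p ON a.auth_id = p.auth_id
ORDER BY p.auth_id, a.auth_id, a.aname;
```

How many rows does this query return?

FULL OUTER JOIN keeps every row from both sides; unmatched rows get NULL for the other side's columns.
Matching on a.auth_id = p.auth_id. A NULL in a compared column never satisfies the condition.
- a (auth_id=1) pairs with 2 row(s) of p.
- a (auth_id=1) pairs with 2 row(s) of p.
- a (auth_id=5) pairs with 2 row(s) of p.
- a (auth_id=7) has no partner → padded with NULL.
- a (auth_id=2) has no partner → padded with NULL.
- a (auth_id=NULL) has no partner → padded with NULL.
- a (auth_id=3) has no partner → padded with NULL.
- a (auth_id=2) has no partner → padded with NULL.
- 4 row(s) from p found no a partner → padded with NULL.
Total: 6 matched + 9 padded = 15 rows.

15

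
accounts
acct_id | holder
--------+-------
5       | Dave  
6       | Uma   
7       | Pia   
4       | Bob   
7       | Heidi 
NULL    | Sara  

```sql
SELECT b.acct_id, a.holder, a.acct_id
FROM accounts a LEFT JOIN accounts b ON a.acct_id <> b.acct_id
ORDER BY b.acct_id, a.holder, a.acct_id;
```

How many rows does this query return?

19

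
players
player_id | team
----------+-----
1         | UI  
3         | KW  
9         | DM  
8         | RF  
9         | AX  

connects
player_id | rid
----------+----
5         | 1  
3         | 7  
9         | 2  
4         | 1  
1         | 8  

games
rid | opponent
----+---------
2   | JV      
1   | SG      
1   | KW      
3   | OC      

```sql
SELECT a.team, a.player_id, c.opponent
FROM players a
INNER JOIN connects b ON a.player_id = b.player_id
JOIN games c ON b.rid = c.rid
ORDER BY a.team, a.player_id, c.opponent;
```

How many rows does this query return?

2

Evaluate left to right. First `players a INNER JOIN connects b` on player_id: 4 row(s).
Then INNER JOIN `games c` on rid: keep only rows whose b.rid appears in c.
Result: 2 row(s).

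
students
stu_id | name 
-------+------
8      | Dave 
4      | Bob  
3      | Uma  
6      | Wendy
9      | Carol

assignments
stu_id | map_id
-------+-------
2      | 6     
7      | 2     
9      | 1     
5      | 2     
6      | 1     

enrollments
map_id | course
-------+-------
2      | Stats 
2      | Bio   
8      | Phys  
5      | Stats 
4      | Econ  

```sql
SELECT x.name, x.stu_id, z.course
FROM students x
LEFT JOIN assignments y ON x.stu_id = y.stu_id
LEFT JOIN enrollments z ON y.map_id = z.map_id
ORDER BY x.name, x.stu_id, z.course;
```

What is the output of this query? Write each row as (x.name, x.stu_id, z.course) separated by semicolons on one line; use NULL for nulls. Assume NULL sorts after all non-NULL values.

Step 1 — x LEFT JOIN y on stu_id → 5 row(s).
Then LEFT JOIN `enrollments z` on map_id: each of those 5 rows is kept; rows whose y.map_id has no match in z get NULL for z's columns.

(Bob, 4, NULL); (Carol, 9, NULL); (Dave, 8, NULL); (Uma, 3, NULL); (Wendy, 6, NULL)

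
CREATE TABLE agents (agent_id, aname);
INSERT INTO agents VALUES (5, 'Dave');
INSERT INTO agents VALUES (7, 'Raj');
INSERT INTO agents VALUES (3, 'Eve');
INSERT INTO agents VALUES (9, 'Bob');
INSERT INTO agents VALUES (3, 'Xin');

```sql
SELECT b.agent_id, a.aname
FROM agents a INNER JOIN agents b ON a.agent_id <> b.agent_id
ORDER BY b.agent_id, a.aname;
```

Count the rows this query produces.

18

INNER JOIN keeps only pairs where the ON condition holds.
Matching on a.agent_id <> b.agent_id.
- a (agent_id=5) pairs with 4 row(s) of b.
- a (agent_id=7) pairs with 4 row(s) of b.
- a (agent_id=3) pairs with 3 row(s) of b.
- a (agent_id=9) pairs with 4 row(s) of b.
- a (agent_id=3) pairs with 3 row(s) of b.
Total: 18 rows.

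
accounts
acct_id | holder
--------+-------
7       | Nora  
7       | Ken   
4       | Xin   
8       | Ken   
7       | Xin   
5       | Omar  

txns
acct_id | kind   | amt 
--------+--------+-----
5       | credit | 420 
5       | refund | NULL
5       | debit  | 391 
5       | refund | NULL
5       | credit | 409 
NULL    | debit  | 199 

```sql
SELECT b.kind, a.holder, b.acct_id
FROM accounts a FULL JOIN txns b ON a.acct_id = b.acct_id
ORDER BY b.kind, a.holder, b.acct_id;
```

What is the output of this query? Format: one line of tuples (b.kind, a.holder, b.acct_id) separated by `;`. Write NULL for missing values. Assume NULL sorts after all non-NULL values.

FULL OUTER JOIN keeps every row from both sides; unmatched rows get NULL for the other side's columns.
Matching on a.acct_id = b.acct_id. A NULL in a compared column never satisfies the condition.
Matched pairs: 5; unmatched a rows kept: 5; unmatched b rows kept: 1.

(credit, Omar, 5); (credit, Omar, 5); (debit, Omar, 5); (debit, NULL, NULL); (refund, Omar, 5); (refund, Omar, 5); (NULL, Ken, NULL); (NULL, Ken, NULL); (NULL, Nora, NULL); (NULL, Xin, NULL); (NULL, Xin, NULL)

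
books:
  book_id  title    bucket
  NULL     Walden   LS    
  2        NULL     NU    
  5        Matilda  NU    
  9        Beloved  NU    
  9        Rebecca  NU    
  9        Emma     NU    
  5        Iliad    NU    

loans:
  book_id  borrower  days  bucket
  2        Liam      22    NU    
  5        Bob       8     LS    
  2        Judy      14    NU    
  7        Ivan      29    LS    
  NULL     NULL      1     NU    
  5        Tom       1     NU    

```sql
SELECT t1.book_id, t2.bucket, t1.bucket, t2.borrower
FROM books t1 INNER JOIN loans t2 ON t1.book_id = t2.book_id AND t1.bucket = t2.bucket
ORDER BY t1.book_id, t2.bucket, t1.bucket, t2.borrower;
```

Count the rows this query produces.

4

INNER JOIN keeps only pairs where the ON condition holds.
Matching on t1.book_id = t2.book_id AND t1.bucket = t2.bucket. A NULL in a compared column never satisfies the condition.
- t1 row (book_id=NULL, bucket=LS): no match → dropped.
- t1 row (book_id=2, bucket=NU): matches 2 t2 row(s) → 2 output row(s).
- t1 row (book_id=5, bucket=NU): matches 1 t2 row(s) → 1 output row(s).
- t1 row (book_id=9, bucket=NU): no match → dropped.
- t1 row (book_id=9, bucket=NU): no match → dropped.
- t1 row (book_id=9, bucket=NU): no match → dropped.
- t1 row (book_id=5, bucket=NU): matches 1 t2 row(s) → 1 output row(s).
Total: 4 rows.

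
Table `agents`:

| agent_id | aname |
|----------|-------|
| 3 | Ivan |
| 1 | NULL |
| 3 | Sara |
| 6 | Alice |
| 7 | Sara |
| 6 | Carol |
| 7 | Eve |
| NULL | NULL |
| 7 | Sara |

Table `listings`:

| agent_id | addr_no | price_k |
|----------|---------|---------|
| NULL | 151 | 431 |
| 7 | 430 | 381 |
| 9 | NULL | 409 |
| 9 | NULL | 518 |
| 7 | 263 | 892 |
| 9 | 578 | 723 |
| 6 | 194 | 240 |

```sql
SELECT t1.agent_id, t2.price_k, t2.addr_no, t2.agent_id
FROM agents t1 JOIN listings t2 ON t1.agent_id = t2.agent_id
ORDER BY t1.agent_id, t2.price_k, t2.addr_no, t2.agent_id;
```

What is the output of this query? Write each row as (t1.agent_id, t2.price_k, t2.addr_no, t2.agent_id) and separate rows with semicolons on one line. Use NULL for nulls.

(6, 240, 194, 6); (6, 240, 194, 6); (7, 381, 430, 7); (7, 381, 430, 7); (7, 381, 430, 7); (7, 892, 263, 7); (7, 892, 263, 7); (7, 892, 263, 7)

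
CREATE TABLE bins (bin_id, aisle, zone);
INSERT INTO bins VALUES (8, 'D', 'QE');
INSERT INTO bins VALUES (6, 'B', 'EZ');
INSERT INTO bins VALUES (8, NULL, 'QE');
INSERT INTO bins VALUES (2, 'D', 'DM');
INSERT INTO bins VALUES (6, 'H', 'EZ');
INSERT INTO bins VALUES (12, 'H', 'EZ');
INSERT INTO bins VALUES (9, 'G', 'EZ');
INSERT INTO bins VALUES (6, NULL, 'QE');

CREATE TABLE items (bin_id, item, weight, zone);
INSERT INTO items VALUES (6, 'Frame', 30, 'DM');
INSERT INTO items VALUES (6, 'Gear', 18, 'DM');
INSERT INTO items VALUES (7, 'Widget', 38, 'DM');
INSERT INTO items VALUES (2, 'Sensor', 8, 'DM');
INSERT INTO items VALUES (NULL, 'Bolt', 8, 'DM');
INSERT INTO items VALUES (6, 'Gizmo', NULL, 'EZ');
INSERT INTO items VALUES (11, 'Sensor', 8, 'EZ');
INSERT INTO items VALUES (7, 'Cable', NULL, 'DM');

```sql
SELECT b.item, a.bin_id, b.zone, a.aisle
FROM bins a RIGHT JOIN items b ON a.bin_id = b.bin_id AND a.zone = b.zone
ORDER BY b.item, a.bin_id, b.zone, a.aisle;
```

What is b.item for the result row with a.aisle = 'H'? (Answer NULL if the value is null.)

RIGHT JOIN keeps every row from `items`; unmatched rows get NULL for `bins`'s columns.
Matching on a.bin_id = b.bin_id AND a.zone = b.zone. A NULL in a compared column never satisfies the condition.
Matched pairs: 3; unmatched b rows kept: 6.

Gizmo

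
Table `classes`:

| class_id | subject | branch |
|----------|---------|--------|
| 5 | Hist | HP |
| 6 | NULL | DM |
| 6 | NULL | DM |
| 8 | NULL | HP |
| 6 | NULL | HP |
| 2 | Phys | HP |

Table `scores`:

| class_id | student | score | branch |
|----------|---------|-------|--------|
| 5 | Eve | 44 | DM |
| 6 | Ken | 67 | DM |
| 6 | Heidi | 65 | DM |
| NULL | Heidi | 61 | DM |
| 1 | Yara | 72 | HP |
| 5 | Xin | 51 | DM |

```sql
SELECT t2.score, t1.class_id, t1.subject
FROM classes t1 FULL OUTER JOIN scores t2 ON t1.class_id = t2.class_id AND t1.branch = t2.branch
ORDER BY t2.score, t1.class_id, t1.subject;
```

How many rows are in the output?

12

FULL OUTER JOIN keeps every row from both sides; unmatched rows get NULL for the other side's columns.
Matching on t1.class_id = t2.class_id AND t1.branch = t2.branch. A NULL in a compared column never satisfies the condition.
Matched pairs: 4; unmatched t1 rows kept: 4; unmatched t2 rows kept: 4.
Total: 4 matched + 8 padded = 12 rows.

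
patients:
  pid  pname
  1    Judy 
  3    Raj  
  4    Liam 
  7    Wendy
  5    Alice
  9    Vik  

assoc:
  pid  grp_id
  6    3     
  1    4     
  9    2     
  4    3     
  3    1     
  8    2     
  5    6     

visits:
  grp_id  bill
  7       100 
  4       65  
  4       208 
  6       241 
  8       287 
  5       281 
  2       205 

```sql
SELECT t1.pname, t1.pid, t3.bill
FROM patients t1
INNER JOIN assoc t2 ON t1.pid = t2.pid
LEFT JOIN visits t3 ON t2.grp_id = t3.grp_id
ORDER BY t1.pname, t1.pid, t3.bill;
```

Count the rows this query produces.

6

Step 1 — t1 INNER JOIN t2 on pid → 5 row(s).
Then LEFT JOIN `visits t3` on grp_id: each of those 5 rows is kept; rows whose t2.grp_id has no match in t3 get NULL for t3's columns.
Result: 6 row(s).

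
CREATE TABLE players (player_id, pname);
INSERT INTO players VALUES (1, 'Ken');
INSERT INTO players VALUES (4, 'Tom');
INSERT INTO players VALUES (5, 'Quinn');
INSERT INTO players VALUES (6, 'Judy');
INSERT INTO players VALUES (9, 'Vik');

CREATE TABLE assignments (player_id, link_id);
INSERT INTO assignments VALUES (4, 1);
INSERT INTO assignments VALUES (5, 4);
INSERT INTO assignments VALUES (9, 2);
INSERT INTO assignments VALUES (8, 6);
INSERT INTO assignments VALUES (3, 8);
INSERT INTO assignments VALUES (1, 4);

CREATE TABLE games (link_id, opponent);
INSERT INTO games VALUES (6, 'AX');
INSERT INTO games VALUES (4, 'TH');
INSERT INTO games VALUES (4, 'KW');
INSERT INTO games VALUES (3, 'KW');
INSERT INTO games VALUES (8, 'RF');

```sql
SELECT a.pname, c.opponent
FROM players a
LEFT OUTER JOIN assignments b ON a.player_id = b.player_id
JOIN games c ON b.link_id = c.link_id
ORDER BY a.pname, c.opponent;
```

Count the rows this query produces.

Evaluate left to right. First `players a LEFT JOIN assignments b` on player_id: 5 row(s).
Then INNER JOIN `games c` on link_id: keep only rows whose b.link_id appears in c.
Result: 4 row(s).

4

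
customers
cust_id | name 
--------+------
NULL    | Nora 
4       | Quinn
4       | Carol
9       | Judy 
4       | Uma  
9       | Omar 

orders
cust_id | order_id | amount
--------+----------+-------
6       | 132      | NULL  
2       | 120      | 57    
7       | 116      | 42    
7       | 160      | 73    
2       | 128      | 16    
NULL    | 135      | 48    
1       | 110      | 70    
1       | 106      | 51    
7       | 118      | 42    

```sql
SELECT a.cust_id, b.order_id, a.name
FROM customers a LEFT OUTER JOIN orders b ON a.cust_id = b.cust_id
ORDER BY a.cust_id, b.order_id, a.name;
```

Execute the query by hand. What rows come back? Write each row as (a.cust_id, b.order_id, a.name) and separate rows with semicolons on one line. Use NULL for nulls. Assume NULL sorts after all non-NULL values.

LEFT JOIN keeps every row from `customers`; unmatched rows get NULL for `orders`'s columns.
Matching on a.cust_id = b.cust_id. A NULL in a compared column never satisfies the condition.
- a row (cust_id=NULL): no match → kept, b columns NULL.
- a row (cust_id=4): no match → kept, b columns NULL.
- a row (cust_id=4): no match → kept, b columns NULL.
- a row (cust_id=9): no match → kept, b columns NULL.
- a row (cust_id=4): no match → kept, b columns NULL.
- a row (cust_id=9): no match → kept, b columns NULL.
After projecting and ordering:
a.cust_id | b.order_id | a.name
4 | NULL | Carol
4 | NULL | Quinn
4 | NULL | Uma
9 | NULL | Judy
9 | NULL | Omar
NULL | NULL | Nora

(4, NULL, Carol); (4, NULL, Quinn); (4, NULL, Uma); (9, NULL, Judy); (9, NULL, Omar); (NULL, NULL, Nora)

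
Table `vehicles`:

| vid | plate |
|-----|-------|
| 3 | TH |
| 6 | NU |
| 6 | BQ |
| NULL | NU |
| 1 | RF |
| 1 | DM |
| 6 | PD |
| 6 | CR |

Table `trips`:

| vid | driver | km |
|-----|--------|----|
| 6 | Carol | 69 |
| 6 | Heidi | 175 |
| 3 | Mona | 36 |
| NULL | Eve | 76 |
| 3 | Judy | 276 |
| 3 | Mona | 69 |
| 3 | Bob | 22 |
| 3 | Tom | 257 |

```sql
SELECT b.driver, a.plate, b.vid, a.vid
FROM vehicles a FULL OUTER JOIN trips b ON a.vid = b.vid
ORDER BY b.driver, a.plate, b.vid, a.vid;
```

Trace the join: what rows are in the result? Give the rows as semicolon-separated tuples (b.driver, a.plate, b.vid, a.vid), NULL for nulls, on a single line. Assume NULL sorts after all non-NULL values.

(Bob, TH, 3, 3); (Carol, BQ, 6, 6); (Carol, CR, 6, 6); (Carol, NU, 6, 6); (Carol, PD, 6, 6); (Eve, NULL, NULL, NULL); (Heidi, BQ, 6, 6); (Heidi, CR, 6, 6); (Heidi, NU, 6, 6); (Heidi, PD, 6, 6); (Judy, TH, 3, 3); (Mona, TH, 3, 3); (Mona, TH, 3, 3); (Tom, TH, 3, 3); (NULL, DM, NULL, 1); (NULL, NU, NULL, NULL); (NULL, RF, NULL, 1)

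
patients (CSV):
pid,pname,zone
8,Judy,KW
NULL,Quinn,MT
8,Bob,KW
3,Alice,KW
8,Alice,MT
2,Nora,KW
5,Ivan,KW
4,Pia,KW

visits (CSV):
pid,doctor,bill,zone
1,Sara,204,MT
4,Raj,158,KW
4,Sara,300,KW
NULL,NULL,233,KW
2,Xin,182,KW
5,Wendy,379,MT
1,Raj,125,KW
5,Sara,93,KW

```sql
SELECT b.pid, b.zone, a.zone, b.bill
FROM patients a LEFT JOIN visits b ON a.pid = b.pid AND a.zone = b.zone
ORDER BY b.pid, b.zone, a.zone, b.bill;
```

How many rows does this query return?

LEFT JOIN keeps every row from `patients`; unmatched rows get NULL for `visits`'s columns.
Matching on a.pid = b.pid AND a.zone = b.zone. A NULL in a compared column never satisfies the condition.
Matched pairs: 4; unmatched a rows kept: 5.
Total: 4 matched + 5 padded = 9 rows.

9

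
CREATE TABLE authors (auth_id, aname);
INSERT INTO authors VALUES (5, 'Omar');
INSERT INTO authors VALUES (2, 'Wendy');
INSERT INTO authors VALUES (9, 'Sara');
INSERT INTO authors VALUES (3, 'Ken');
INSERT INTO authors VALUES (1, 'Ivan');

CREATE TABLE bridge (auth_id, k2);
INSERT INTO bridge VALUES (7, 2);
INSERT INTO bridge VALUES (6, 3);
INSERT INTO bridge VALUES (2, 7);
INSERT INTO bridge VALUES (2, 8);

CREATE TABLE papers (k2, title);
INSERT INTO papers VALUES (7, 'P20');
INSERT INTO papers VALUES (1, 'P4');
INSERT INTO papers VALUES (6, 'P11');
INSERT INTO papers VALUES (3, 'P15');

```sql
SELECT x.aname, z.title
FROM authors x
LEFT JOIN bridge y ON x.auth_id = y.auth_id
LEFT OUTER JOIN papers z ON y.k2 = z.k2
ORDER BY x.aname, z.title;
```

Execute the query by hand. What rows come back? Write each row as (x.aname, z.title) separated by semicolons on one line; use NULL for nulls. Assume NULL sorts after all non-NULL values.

Step 1 — x LEFT JOIN y on auth_id → 6 row(s).
Then LEFT JOIN `papers z` on k2: each of those 6 rows is kept; rows whose y.k2 has no match in z get NULL for z's columns.

(Ivan, NULL); (Ken, NULL); (Omar, NULL); (Sara, NULL); (Wendy, P20); (Wendy, NULL)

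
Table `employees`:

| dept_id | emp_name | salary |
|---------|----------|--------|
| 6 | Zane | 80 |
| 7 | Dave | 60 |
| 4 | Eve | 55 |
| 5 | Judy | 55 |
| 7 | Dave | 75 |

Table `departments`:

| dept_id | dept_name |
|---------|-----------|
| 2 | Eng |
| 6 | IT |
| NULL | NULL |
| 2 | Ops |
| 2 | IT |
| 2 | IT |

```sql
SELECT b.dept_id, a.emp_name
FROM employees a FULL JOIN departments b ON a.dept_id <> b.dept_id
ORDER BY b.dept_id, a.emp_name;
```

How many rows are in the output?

25

FULL OUTER JOIN keeps every row from both sides; unmatched rows get NULL for the other side's columns.
Matching on a.dept_id <> b.dept_id. A NULL in a compared column never satisfies the condition.
- a row (dept_id=6): matches 4 b row(s) → 4 output row(s).
- a row (dept_id=7): matches 5 b row(s) → 5 output row(s).
- a row (dept_id=4): matches 5 b row(s) → 5 output row(s).
- a row (dept_id=5): matches 5 b row(s) → 5 output row(s).
- a row (dept_id=7): matches 5 b row(s) → 5 output row(s).
- 1 b row(s) had no a match → kept, a columns NULL.
Total: 24 matched + 1 padded = 25 rows.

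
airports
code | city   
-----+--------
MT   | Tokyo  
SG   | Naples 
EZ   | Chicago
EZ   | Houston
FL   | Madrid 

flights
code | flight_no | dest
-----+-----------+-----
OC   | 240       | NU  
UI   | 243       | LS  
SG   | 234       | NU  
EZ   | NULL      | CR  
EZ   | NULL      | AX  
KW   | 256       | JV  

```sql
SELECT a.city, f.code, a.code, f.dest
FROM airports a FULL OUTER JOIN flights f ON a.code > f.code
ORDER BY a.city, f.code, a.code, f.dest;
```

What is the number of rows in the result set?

13

FULL OUTER JOIN keeps every row from both sides; unmatched rows get NULL for the other side's columns.
Matching on a.code > f.code.
- code=MT: 3 matching f row(s), so 3 row(s) emitted.
- code=SG: 4 matching f row(s), so 4 row(s) emitted.
- code=EZ: no f row matches, row kept with f columns NULL.
- code=EZ: no f row matches, row kept with f columns NULL.
- code=FL: 2 matching f row(s), so 2 row(s) emitted.
- 2 f row(s) had no a match → kept, a columns NULL.
Total: 9 matched + 4 padded = 13 rows.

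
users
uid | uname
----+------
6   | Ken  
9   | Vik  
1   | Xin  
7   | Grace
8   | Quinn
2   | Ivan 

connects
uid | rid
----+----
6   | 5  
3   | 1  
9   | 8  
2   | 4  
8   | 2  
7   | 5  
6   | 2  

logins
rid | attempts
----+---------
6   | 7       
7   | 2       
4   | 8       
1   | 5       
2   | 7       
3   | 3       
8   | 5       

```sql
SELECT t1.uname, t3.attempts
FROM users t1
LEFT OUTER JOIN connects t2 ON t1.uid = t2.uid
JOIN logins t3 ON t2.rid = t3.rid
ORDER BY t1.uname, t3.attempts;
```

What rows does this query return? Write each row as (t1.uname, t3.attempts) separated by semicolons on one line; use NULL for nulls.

Step 1 — t1 LEFT JOIN t2 on uid → 7 row(s).
Then INNER JOIN `logins t3` on rid: keep only rows whose t2.rid appears in t3.

(Ivan, 8); (Ken, 7); (Quinn, 7); (Vik, 5)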